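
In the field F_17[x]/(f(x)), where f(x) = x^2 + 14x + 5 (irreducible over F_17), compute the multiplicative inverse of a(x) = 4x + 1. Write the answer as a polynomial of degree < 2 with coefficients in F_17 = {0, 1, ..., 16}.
a(x)^(-1) ≡ 8x + 8 (mod f(x))

Since f is irreducible over F_17, F_17[x]/(f) is a field and a(x) ≠ 0 has an inverse. Apply the extended Euclidean algorithm to f(x) and a(x) in F_17[x]: f(x) = (13x + 13)·a(x) + (9). The last nonzero remainder is the constant 9 = gcd(f, a) in F_17. Back-substituting through the division chain expresses 9 = s(x)·a(x) + t(x)·f(x) with s(x) ≡ 4x + 4 (mod f), so (4x + 4)·a(x) ≡ 9 (mod f). Multiplying by 9^(-1) ≡ 2 in F_17 gives a(x)^(-1) ≡ 2·(4x + 4) ≡ 8x + 8 (mod f). Check: (4x + 1)·(8x + 8) = 15x^2 + 6x + 8 ≡ 1 (mod x^2 + 14x + 5).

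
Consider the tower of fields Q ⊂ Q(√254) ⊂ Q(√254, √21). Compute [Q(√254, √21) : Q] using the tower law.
[Q(√254, √21) : Q] = 4

[Q(√254):Q] = 2 (min poly x^2 - 254, irreducible since 254 is squarefree > 1). For the top step, suppose √21 ∈ Q(√254), say √21 = c + d√254 with c, d ∈ Q. Squaring: 21 = c^2 + 254d^2 + 2cd√254. Since √254 ∉ Q this forces 2cd = 0. If d = 0 then √21 = c ∈ Q, contradicting 21 squarefree > 1. If c = 0 then 21 = 254d^2, so 254·21 = (254d)^2 is a perfect square in Q — but 254·21 = 5334 is not a perfect square (since 254 and 21 are distinct squarefree integers). Contradiction. Hence √21 ∉ Q(√254), so x^2 - 21 stays irreducible over Q(√254) and [Q(√254, √21) : Q(√254)] = 2. By the tower law, [Q(√254, √21) : Q] = 2 · 2 = 4.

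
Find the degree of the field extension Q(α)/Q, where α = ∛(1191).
[Q(α):Q] = 3

The minimal polynomial of α is x^3 - 1191, irreducible over Q since 1191 is not a perfect cube (so x^3 - 1191 has no rational root). Hence [Q(α):Q] = deg(m_α) = 3.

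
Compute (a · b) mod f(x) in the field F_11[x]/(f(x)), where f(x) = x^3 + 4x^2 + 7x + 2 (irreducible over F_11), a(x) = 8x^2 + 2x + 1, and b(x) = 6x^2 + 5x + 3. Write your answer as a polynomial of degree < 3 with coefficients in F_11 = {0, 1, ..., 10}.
a · b ≡ 4x + 8 (mod f(x))

Multiply in F_11[x]: a(x)·b(x) = (8x^2 + 2x + 1)·(6x^2 + 5x + 3) = 4x^4 + 8x^3 + 7x^2 + 3. This has degree ≥ 3, so divide by f(x) over F_11: 4x^4 + 8x^3 + 7x^2 + 3 = (4x + 3)·(x^3 + 4x^2 + 7x + 2) + (4x + 8). Hence a·b ≡ 4x + 8 (mod f). (F_11[x]/(f) is a field with 11^3 = 1331 elements since f is irreducible of degree 3.)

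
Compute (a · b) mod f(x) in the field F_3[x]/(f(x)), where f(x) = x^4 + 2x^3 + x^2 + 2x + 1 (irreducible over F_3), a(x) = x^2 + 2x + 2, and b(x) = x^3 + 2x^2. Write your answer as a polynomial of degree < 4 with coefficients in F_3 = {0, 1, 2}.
a · b ≡ x^3 + x + 1 (mod f(x))

Multiply in F_3[x]: a(x)·b(x) = (x^2 + 2x + 2)·(x^3 + 2x^2) = x^5 + x^4 + x^2. This has degree ≥ 4, so divide by f(x) over F_3: x^5 + x^4 + x^2 = (x + 2)·(x^4 + 2x^3 + x^2 + 2x + 1) + (x^3 + x + 1). Hence a·b ≡ x^3 + x + 1 (mod f). (F_3[x]/(f) is a field with 3^4 = 81 elements since f is irreducible of degree 4.)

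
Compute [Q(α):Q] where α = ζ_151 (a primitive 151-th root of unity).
[Q(α):Q] = 150

The minimal polynomial of ζ_151 over Q is the 151-th cyclotomic polynomial Φ_151(x), which is irreducible over Q and has degree φ(151) = 150. Hence [Q(α):Q] = φ(151) = 150.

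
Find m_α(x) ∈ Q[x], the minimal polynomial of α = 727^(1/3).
m_α(x) = x^3 - 727

α satisfies α^3 = 727, so x^3 - 727 annihilates α. By the rational root test, a rational root p/q (in lowest terms) of x^3 - 727 would satisfy p^3 = 727 q^3, forcing q = 1 and p^3 = 727; but 727 is not a perfect cube, contradiction. A monic cubic over Q with no rational root is irreducible (any nontrivial factorization would include a linear factor). Hence x^3 - 727 is the minimal polynomial of α, and in particular [Q(α):Q] = 3.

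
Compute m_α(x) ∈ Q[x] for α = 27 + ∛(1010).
m_α(x) = x^3 - 81x^2 + 2187x - 20693

Set β = α - 27 = ∛(1010), so β^3 = 1010. Then (α - 27)^3 - 1010 = 0, i.e. α is a root of g(x) = (x - 27)^3 - 1010 = x^3 - 81x^2 + 2187x - 20693. Since g(x) = h(x - 27) where h(x) = x^3 - 1010, and h is irreducible over Q (because 1010 is not a perfect cube, so h has no rational root, and a monic cubic with no rational root is irreducible), g is also irreducible (irreducibility is preserved under the substitution x → x - 27). Hence m_α(x) = x^3 - 81x^2 + 2187x - 20693.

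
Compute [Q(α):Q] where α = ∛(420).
[Q(α):Q] = 3

The minimal polynomial of α is x^3 - 420, irreducible over Q since 420 is not a perfect cube (so x^3 - 420 has no rational root). Hence [Q(α):Q] = deg(m_α) = 3.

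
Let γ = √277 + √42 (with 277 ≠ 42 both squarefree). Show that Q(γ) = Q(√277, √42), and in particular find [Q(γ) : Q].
[Q(γ) : Q] = 4 (equivalently, Q(γ) = Q(√277, √42))

Obviously Q(γ) ⊆ Q(√277, √42), and [Q(√277, √42):Q] = 4 (since 277, 42 are distinct squarefree integers > 1 with 11634 not a perfect square). To show equality we compute the minimal polynomial of γ. From γ = √277 + √42: γ^2 = 277 + 2√(11634) + 42 = 319 + 2√(11634), so γ^2 - 319 = 2√(11634); squaring, (γ^2 - 319)^2 = 4·11634, i.e. γ^4 - 638γ^2 + 101761 - 46536 = 0, i.e. γ^4 - 638γ^2 + 55225 = 0. So γ is a root of x^4 - 638x^2 + 55225. This polynomial is irreducible over Q: it has no rational root (each ±√277 ± √42 is irrational), and any factorization into two quadratics over Q would force √(11634) ∈ Q (pairing opposite roots) or √277, √42 ∈ Q (other pairings), all impossible. Hence [Q(γ):Q] = 4 = [Q(√277, √42):Q], so Q(γ) = Q(√277, √42).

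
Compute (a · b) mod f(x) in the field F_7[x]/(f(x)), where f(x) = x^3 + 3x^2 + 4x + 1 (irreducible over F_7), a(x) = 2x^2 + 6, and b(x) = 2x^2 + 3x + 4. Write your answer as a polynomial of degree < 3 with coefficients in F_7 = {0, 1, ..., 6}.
a · b ≡ x^2 + 3x + 2 (mod f(x))

Multiply in F_7[x]: a(x)·b(x) = (2x^2 + 6)·(2x^2 + 3x + 4) = 4x^4 + 6x^3 + 6x^2 + 4x + 3. This has degree ≥ 3, so divide by f(x) over F_7: 4x^4 + 6x^3 + 6x^2 + 4x + 3 = (4x + 1)·(x^3 + 3x^2 + 4x + 1) + (x^2 + 3x + 2). Hence a·b ≡ x^2 + 3x + 2 (mod f). (F_7[x]/(f) is a field with 7^3 = 343 elements since f is irreducible of degree 3.)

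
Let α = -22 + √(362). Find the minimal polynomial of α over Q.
m_α(x) = x^2 + 44x + 122

From α + 22 = √(362), squaring gives (α + 22)^2 = 362, i.e. α^2 + 44α + 484 = 362, so α^2 + 44α + 122 = 0. The discriminant of x^2 + 44x + 122 is (44)^2 - 4·(122) = 1936 - 488 = 1448, and 4·(362) is not a perfect square in Q since 362 is squarefree and ≠ 1. Hence x^2 + 44x + 122 is irreducible over Q and is the minimal polynomial of α.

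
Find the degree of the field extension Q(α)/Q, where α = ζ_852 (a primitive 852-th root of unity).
[Q(α):Q] = 280

The minimal polynomial of ζ_852 over Q is the 852-th cyclotomic polynomial Φ_852(x), which is irreducible over Q and has degree φ(852) = 280. Hence [Q(α):Q] = φ(852) = 280.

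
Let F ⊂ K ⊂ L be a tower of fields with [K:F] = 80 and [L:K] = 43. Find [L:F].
[L:F] = 3440

The tower law says that for any tower of field extensions F ⊂ K ⊂ L with finite degrees, [L:F] = [L:K] · [K:F]. Here this gives [L:F] = 43 · 80 = 3440.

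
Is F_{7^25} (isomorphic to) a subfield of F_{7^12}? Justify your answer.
No: F_{7^25} is not a subfield of F_{7^12}

F_{p^m} embeds in F_{p^n} iff m | n. Here 25 ∤ 12 (since 12 = 0·25 + 12 with remainder 12 ≠ 0), so F_{7^25} is not a subfield of F_{7^12}. Equivalently: if it were, the tower law would give 25 = [F_{7^25}:F_7] dividing [F_{7^12}:F_7] = 12, contradiction.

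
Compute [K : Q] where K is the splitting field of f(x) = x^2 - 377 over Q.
[K : Q] = 2

f(x) = x^2 - 377 factors as (x - √377)(x + √377). The splitting field is K = Q(√377). Since 377 is squarefree and > 1, it is not a perfect square, so x^2 - 377 is irreducible over Q and [Q(√377) : Q] = 2. Hence [K : Q] = 2.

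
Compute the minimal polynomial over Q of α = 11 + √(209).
m_α(x) = x^2 - 22x - 88

From α - 11 = √(209), squaring gives (α - 11)^2 = 209, i.e. α^2 - 22α + 121 = 209, so α^2 - 22α - 88 = 0. The discriminant of x^2 - 22x - 88 is (-22)^2 - 4·(-88) = 484 + 352 = 836, and 4·(209) is not a perfect square in Q since 209 is squarefree and ≠ 1. Hence x^2 - 22x - 88 is irreducible over Q and is the minimal polynomial of α.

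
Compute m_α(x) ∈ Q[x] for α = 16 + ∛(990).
m_α(x) = x^3 - 48x^2 + 768x - 5086

Set β = α - 16 = ∛(990), so β^3 = 990. Then (α - 16)^3 - 990 = 0, i.e. α is a root of g(x) = (x - 16)^3 - 990 = x^3 - 48x^2 + 768x - 5086. Since g(x) = h(x - 16) where h(x) = x^3 - 990, and h is irreducible over Q (because 990 is not a perfect cube, so h has no rational root, and a monic cubic with no rational root is irreducible), g is also irreducible (irreducibility is preserved under the substitution x → x - 16). Hence m_α(x) = x^3 - 48x^2 + 768x - 5086.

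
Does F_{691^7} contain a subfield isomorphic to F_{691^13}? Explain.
No: F_{691^13} is not a subfield of F_{691^7}

F_{p^m} embeds in F_{p^n} iff m | n. Here 13 ∤ 7 (since 7 = 0·13 + 7 with remainder 7 ≠ 0), so F_{691^13} is not a subfield of F_{691^7}. Equivalently: if it were, the tower law would give 13 = [F_{691^13}:F_691] dividing [F_{691^7}:F_691] = 7, contradiction.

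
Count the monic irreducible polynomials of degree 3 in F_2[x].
There are 2 monic irreducible polynomials of degree 3 over F_2

Each element of F_{2^3} that lies in no proper subfield is a root of exactly one monic irreducible of degree 3 over F_2, and each such polynomial has 3 distinct roots in F_{2^3}. By Möbius inversion the count is N_2(3) = (1/3) Σ_{d|3} μ(3/d) · 2^d = (1/3)(μ(3)·2^1 + μ(1)·2^3) = 6/3 = 2.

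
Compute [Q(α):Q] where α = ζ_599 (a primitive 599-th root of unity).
[Q(α):Q] = 598

The minimal polynomial of ζ_599 over Q is the 599-th cyclotomic polynomial Φ_599(x), which is irreducible over Q and has degree φ(599) = 598. Hence [Q(α):Q] = φ(599) = 598.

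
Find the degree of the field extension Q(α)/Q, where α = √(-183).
[Q(α):Q] = 2

[Q(α):Q] equals the degree of the minimal polynomial of α. Here α^2 = -183 and x^2 + 183 is irreducible (d = -183 is squarefree, ≠ 1, hence not a square), so deg(m_α) = 2. Thus [Q(α):Q] = 2.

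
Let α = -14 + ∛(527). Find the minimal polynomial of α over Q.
m_α(x) = x^3 + 42x^2 + 588x + 2217

Set β = α + 14 = ∛(527), so β^3 = 527. Then (α + 14)^3 - 527 = 0, i.e. α is a root of g(x) = (x + 14)^3 - 527 = x^3 + 42x^2 + 588x + 2217. Since g(x) = h(x + 14) where h(x) = x^3 - 527, and h is irreducible over Q (because 527 is not a perfect cube, so h has no rational root, and a monic cubic with no rational root is irreducible), g is also irreducible (irreducibility is preserved under the substitution x → x + 14). Hence m_α(x) = x^3 + 42x^2 + 588x + 2217.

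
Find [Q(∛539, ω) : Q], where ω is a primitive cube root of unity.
[Q(∛539, ω) : Q] = 6

[Q(∛539):Q] = 3 (min poly x^3 - 539, irreducible since 539 is not a perfect cube). [Q(ω):Q] = 2 (min poly x^2 + x + 1). Since Q(∛539) ⊂ R and ω ∉ R, we have ω ∉ Q(∛539), so x^2 + x + 1 remains irreducible over Q(∛539) and [Q(∛539, ω) : Q(∛539)] = 2. By the tower law, [Q(∛539, ω) : Q] = 3 · 2 = 6. (In fact Q(∛539, ω) is the splitting field of x^3 - 539 over Q.)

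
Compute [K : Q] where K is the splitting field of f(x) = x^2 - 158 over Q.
[K : Q] = 2

f(x) = x^2 - 158 factors as (x - √158)(x + √158). The splitting field is K = Q(√158). Since 158 is squarefree and > 1, it is not a perfect square, so x^2 - 158 is irreducible over Q and [Q(√158) : Q] = 2. Hence [K : Q] = 2.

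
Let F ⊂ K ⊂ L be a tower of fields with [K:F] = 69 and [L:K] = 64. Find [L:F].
[L:F] = 4416

The tower law says that for any tower of field extensions F ⊂ K ⊂ L with finite degrees, [L:F] = [L:K] · [K:F]. Here this gives [L:F] = 64 · 69 = 4416.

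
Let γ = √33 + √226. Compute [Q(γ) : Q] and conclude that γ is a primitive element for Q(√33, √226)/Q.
[Q(γ) : Q] = 4 (equivalently, Q(γ) = Q(√33, √226))

Obviously Q(γ) ⊆ Q(√33, √226), and [Q(√33, √226):Q] = 4 (since 33, 226 are distinct squarefree integers > 1 with 7458 not a perfect square). To show equality we compute the minimal polynomial of γ. From γ = √33 + √226: γ^2 = 33 + 2√(7458) + 226 = 259 + 2√(7458), so γ^2 - 259 = 2√(7458); squaring, (γ^2 - 259)^2 = 4·7458, i.e. γ^4 - 518γ^2 + 67081 - 29832 = 0, i.e. γ^4 - 518γ^2 + 37249 = 0. So γ is a root of x^4 - 518x^2 + 37249. This polynomial is irreducible over Q: it has no rational root (each ±√33 ± √226 is irrational), and any factorization into two quadratics over Q would force √(7458) ∈ Q (pairing opposite roots) or √33, √226 ∈ Q (other pairings), all impossible. Hence [Q(γ):Q] = 4 = [Q(√33, √226):Q], so Q(γ) = Q(√33, √226).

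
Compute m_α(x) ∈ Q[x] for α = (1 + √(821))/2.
m_α(x) = x^2 - x - 205

From 2α - 1 = √(821), squaring gives (2α - 1)^2 = 821, i.e. 4α^2 - 4α + 1 = 821, so α^2 - α + (1 - 821)/4 = 0. Since 821 ≡ 1 (mod 4), (1 - 821)/4 = -205 ∈ Z. The polynomial x^2 - x - 205 has discriminant 1 - 4·(-205) = 821, which is not a perfect square in Q (d = 821 is squarefree and ≠ 1), so x^2 - x - 205 is irreducible over Q. It is the minimal polynomial of α.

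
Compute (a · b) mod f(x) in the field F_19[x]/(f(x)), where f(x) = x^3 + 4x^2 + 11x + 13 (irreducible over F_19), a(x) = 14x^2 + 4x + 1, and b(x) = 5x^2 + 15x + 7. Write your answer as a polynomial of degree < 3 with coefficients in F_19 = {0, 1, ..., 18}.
a · b ≡ 11x^2 + 6x + 11 (mod f(x))

Multiply in F_19[x]: a(x)·b(x) = (14x^2 + 4x + 1)·(5x^2 + 15x + 7) = 13x^4 + 2x^3 + 11x^2 + 5x + 7. This has degree ≥ 3, so divide by f(x) over F_19: 13x^4 + 2x^3 + 11x^2 + 5x + 7 = (13x + 7)·(x^3 + 4x^2 + 11x + 13) + (11x^2 + 6x + 11). Hence a·b ≡ 11x^2 + 6x + 11 (mod f). (F_19[x]/(f) is a field with 19^3 = 6859 elements since f is irreducible of degree 3.)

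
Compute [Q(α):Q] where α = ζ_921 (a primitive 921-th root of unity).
[Q(α):Q] = 612

The minimal polynomial of ζ_921 over Q is the 921-th cyclotomic polynomial Φ_921(x), which is irreducible over Q and has degree φ(921) = 612. Hence [Q(α):Q] = φ(921) = 612.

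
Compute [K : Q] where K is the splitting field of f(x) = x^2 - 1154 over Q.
[K : Q] = 2

f(x) = x^2 - 1154 factors as (x - √1154)(x + √1154). The splitting field is K = Q(√1154). Since 1154 is squarefree and > 1, it is not a perfect square, so x^2 - 1154 is irreducible over Q and [Q(√1154) : Q] = 2. Hence [K : Q] = 2.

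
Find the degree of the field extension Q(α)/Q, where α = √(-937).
[Q(α):Q] = 2

[Q(α):Q] equals the degree of the minimal polynomial of α. Here α^2 = -937 and x^2 + 937 is irreducible (d = -937 is squarefree, ≠ 1, hence not a square), so deg(m_α) = 2. Thus [Q(α):Q] = 2.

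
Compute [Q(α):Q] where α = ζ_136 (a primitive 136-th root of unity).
[Q(α):Q] = 64

The minimal polynomial of ζ_136 over Q is the 136-th cyclotomic polynomial Φ_136(x), which is irreducible over Q and has degree φ(136) = 64. Hence [Q(α):Q] = φ(136) = 64.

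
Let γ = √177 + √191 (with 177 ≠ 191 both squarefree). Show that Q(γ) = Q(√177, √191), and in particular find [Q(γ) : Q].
[Q(γ) : Q] = 4 (equivalently, Q(γ) = Q(√177, √191))

Obviously Q(γ) ⊆ Q(√177, √191), and [Q(√177, √191):Q] = 4 (since 177, 191 are distinct squarefree integers > 1 with 33807 not a perfect square). To show equality we compute the minimal polynomial of γ. From γ = √177 + √191: γ^2 = 177 + 2√(33807) + 191 = 368 + 2√(33807), so γ^2 - 368 = 2√(33807); squaring, (γ^2 - 368)^2 = 4·33807, i.e. γ^4 - 736γ^2 + 135424 - 135228 = 0, i.e. γ^4 - 736γ^2 + 196 = 0. So γ is a root of x^4 - 736x^2 + 196. This polynomial is irreducible over Q: it has no rational root (each ±√177 ± √191 is irrational), and any factorization into two quadratics over Q would force √(33807) ∈ Q (pairing opposite roots) or √177, √191 ∈ Q (other pairings), all impossible. Hence [Q(γ):Q] = 4 = [Q(√177, √191):Q], so Q(γ) = Q(√177, √191).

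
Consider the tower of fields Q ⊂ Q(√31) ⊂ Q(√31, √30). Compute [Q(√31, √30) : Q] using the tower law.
[Q(√31, √30) : Q] = 4

[Q(√31):Q] = 2 (min poly x^2 - 31, irreducible since 31 is squarefree > 1). For the top step, suppose √30 ∈ Q(√31), say √30 = c + d√31 with c, d ∈ Q. Squaring: 30 = c^2 + 31d^2 + 2cd√31. Since √31 ∉ Q this forces 2cd = 0. If d = 0 then √30 = c ∈ Q, contradicting 30 squarefree > 1. If c = 0 then 30 = 31d^2, so 31·30 = (31d)^2 is a perfect square in Q — but 31·30 = 930 is not a perfect square (since 31 and 30 are distinct squarefree integers). Contradiction. Hence √30 ∉ Q(√31), so x^2 - 30 stays irreducible over Q(√31) and [Q(√31, √30) : Q(√31)] = 2. By the tower law, [Q(√31, √30) : Q] = 2 · 2 = 4.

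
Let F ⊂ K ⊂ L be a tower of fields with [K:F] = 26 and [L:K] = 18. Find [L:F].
[L:F] = 468

The tower law says that for any tower of field extensions F ⊂ K ⊂ L with finite degrees, [L:F] = [L:K] · [K:F]. Here this gives [L:F] = 18 · 26 = 468.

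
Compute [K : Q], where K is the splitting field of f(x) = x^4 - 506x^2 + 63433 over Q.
[K : Q] = 4

Solving the quadratic in x^2: x^2 = (506 ± √(506^2 - 4·63433))/2 = (506 ± √2304)/2 = (506 ± 48)/2, giving x^2 = 277 or x^2 = 229. So f(x) = (x^2 - 277)(x^2 - 229) and the roots of f are ±√277, ±√229. Hence the splitting field is K = Q(√277, √229). Since 277 and 229 are distinct squarefree integers > 1, their product 63433 is not a perfect square, so √229 ∉ Q(√277). By the tower law [K:Q] = [Q(√277,√229):Q(√277)] · [Q(√277):Q] = 2 · 2 = 4.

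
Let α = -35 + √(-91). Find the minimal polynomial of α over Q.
m_α(x) = x^2 + 70x + 1316

From α + 35 = √(-91), squaring gives (α + 35)^2 = -91, i.e. α^2 + 70α + 1225 = -91, so α^2 + 70α + 1316 = 0. The discriminant of x^2 + 70x + 1316 is (70)^2 - 4·(1316) = 4900 - 5264 = -364, and 4·(-91) is not a perfect square in Q since -91 is squarefree and ≠ 1. Hence x^2 + 70x + 1316 is irreducible over Q and is the minimal polynomial of α.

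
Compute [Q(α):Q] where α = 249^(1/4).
[Q(α):Q] = 4

α is a root of x^4 - 249. By Eisenstein's criterion at the prime p = 3 (which divides the constant term 249 but p^2 = 9 does not, since 249 is squarefree), x^4 - 249 is irreducible over Q. Hence [Q(α):Q] = 4.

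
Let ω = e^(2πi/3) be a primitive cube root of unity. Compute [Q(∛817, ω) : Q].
[Q(∛817, ω) : Q] = 6

[Q(∛817):Q] = 3 (min poly x^3 - 817, irreducible since 817 is not a perfect cube). [Q(ω):Q] = 2 (min poly x^2 + x + 1). Since Q(∛817) ⊂ R and ω ∉ R, we have ω ∉ Q(∛817), so x^2 + x + 1 remains irreducible over Q(∛817) and [Q(∛817, ω) : Q(∛817)] = 2. By the tower law, [Q(∛817, ω) : Q] = 3 · 2 = 6. (In fact Q(∛817, ω) is the splitting field of x^3 - 817 over Q.)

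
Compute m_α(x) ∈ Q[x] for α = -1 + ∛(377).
m_α(x) = x^3 + 3x^2 + 3x - 376

Set β = α + 1 = ∛(377), so β^3 = 377. Then (α + 1)^3 - 377 = 0, i.e. α is a root of g(x) = (x + 1)^3 - 377 = x^3 + 3x^2 + 3x - 376. Since g(x) = h(x + 1) where h(x) = x^3 - 377, and h is irreducible over Q (because 377 is not a perfect cube, so h has no rational root, and a monic cubic with no rational root is irreducible), g is also irreducible (irreducibility is preserved under the substitution x → x + 1). Hence m_α(x) = x^3 + 3x^2 + 3x - 376.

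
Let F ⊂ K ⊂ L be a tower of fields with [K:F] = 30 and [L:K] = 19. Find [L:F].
[L:F] = 570

The tower law says that for any tower of field extensions F ⊂ K ⊂ L with finite degrees, [L:F] = [L:K] · [K:F]. Here this gives [L:F] = 19 · 30 = 570.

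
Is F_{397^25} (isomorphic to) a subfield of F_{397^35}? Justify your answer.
No: F_{397^25} is not a subfield of F_{397^35}

F_{p^m} embeds in F_{p^n} iff m | n. Here 25 ∤ 35 (since 35 = 1·25 + 10 with remainder 10 ≠ 0), so F_{397^25} is not a subfield of F_{397^35}. Equivalently: if it were, the tower law would give 25 = [F_{397^25}:F_397] dividing [F_{397^35}:F_397] = 35, contradiction.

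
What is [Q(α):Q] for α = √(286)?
[Q(α):Q] = 2

[Q(α):Q] equals the degree of the minimal polynomial of α. Here α^2 = 286 and x^2 - 286 is irreducible (d = 286 is squarefree, ≠ 1, hence not a square), so deg(m_α) = 2. Thus [Q(α):Q] = 2.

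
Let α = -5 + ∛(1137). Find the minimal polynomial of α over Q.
m_α(x) = x^3 + 15x^2 + 75x - 1012

Set β = α + 5 = ∛(1137), so β^3 = 1137. Then (α + 5)^3 - 1137 = 0, i.e. α is a root of g(x) = (x + 5)^3 - 1137 = x^3 + 15x^2 + 75x - 1012. Since g(x) = h(x + 5) where h(x) = x^3 - 1137, and h is irreducible over Q (because 1137 is not a perfect cube, so h has no rational root, and a monic cubic with no rational root is irreducible), g is also irreducible (irreducibility is preserved under the substitution x → x + 5). Hence m_α(x) = x^3 + 15x^2 + 75x - 1012.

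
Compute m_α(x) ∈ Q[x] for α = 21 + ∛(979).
m_α(x) = x^3 - 63x^2 + 1323x - 10240

Set β = α - 21 = ∛(979), so β^3 = 979. Then (α - 21)^3 - 979 = 0, i.e. α is a root of g(x) = (x - 21)^3 - 979 = x^3 - 63x^2 + 1323x - 10240. Since g(x) = h(x - 21) where h(x) = x^3 - 979, and h is irreducible over Q (because 979 is not a perfect cube, so h has no rational root, and a monic cubic with no rational root is irreducible), g is also irreducible (irreducibility is preserved under the substitution x → x - 21). Hence m_α(x) = x^3 - 63x^2 + 1323x - 10240.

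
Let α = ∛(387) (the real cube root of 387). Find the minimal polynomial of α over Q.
m_α(x) = x^3 - 387

α satisfies α^3 = 387, so x^3 - 387 annihilates α. By the rational root test, a rational root p/q (in lowest terms) of x^3 - 387 would satisfy p^3 = 387 q^3, forcing q = 1 and p^3 = 387; but 387 is not a perfect cube, contradiction. A monic cubic over Q with no rational root is irreducible (any nontrivial factorization would include a linear factor). Hence x^3 - 387 is the minimal polynomial of α, and in particular [Q(α):Q] = 3.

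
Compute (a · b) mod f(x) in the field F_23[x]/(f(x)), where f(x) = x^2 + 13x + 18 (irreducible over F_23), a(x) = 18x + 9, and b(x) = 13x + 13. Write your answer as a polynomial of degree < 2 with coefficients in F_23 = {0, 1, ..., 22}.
a · b ≡ 22 (mod f(x))

Multiply in F_23[x]: a(x)·b(x) = (18x + 9)·(13x + 13) = 4x^2 + 6x + 2. This has degree ≥ 2, so divide by f(x) over F_23: 4x^2 + 6x + 2 = (4)·(x^2 + 13x + 18) + (22). Hence a·b ≡ 22 (mod f). (F_23[x]/(f) is a field with 23^2 = 529 elements since f is irreducible of degree 2.)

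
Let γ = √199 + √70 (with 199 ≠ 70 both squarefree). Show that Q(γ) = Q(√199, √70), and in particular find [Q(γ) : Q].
[Q(γ) : Q] = 4 (equivalently, Q(γ) = Q(√199, √70))

Obviously Q(γ) ⊆ Q(√199, √70), and [Q(√199, √70):Q] = 4 (since 199, 70 are distinct squarefree integers > 1 with 13930 not a perfect square). To show equality we compute the minimal polynomial of γ. From γ = √199 + √70: γ^2 = 199 + 2√(13930) + 70 = 269 + 2√(13930), so γ^2 - 269 = 2√(13930); squaring, (γ^2 - 269)^2 = 4·13930, i.e. γ^4 - 538γ^2 + 72361 - 55720 = 0, i.e. γ^4 - 538γ^2 + 16641 = 0. So γ is a root of x^4 - 538x^2 + 16641. This polynomial is irreducible over Q: it has no rational root (each ±√199 ± √70 is irrational), and any factorization into two quadratics over Q would force √(13930) ∈ Q (pairing opposite roots) or √199, √70 ∈ Q (other pairings), all impossible. Hence [Q(γ):Q] = 4 = [Q(√199, √70):Q], so Q(γ) = Q(√199, √70).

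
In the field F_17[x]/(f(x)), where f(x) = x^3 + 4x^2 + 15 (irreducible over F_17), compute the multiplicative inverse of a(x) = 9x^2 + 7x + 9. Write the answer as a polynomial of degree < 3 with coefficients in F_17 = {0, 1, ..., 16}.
a(x)^(-1) ≡ 12x^2 + 16x + 2 (mod f(x))

Since f is irreducible over F_17, F_17[x]/(f) is a field and a(x) ≠ 0 has an inverse. Apply the extended Euclidean algorithm to f(x) and a(x) in F_17[x]: f(x) = (2x + 14)·a(x) + (3x + 8);  a(x) = (3x)·(3x + 8) + (9). The last nonzero remainder is the constant 9 = gcd(f, a) in F_17. Back-substituting through the division chain expresses 9 = s(x)·a(x) + t(x)·f(x) with s(x) ≡ 6x^2 + 8x + 1 (mod f), so (6x^2 + 8x + 1)·a(x) ≡ 9 (mod f). Multiplying by 9^(-1) ≡ 2 in F_17 gives a(x)^(-1) ≡ 2·(6x^2 + 8x + 1) ≡ 12x^2 + 16x + 2 (mod f). Check: (9x^2 + 7x + 9)·(12x^2 + 16x + 2) = 6x^4 + 7x^3 + 5x + 1 ≡ 1 (mod x^3 + 4x^2 + 15).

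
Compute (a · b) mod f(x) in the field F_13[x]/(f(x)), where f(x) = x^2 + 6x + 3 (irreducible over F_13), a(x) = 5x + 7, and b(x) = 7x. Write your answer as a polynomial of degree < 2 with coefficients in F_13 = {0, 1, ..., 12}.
a · b ≡ 8x + 12 (mod f(x))

Multiply in F_13[x]: a(x)·b(x) = (5x + 7)·(7x) = 9x^2 + 10x. This has degree ≥ 2, so divide by f(x) over F_13: 9x^2 + 10x = (9)·(x^2 + 6x + 3) + (8x + 12). Hence a·b ≡ 8x + 12 (mod f). (F_13[x]/(f) is a field with 13^2 = 169 elements since f is irreducible of degree 2.)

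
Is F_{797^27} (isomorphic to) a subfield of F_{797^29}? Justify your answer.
No: F_{797^27} is not a subfield of F_{797^29}

F_{p^m} embeds in F_{p^n} iff m | n. Here 27 ∤ 29 (since 29 = 1·27 + 2 with remainder 2 ≠ 0), so F_{797^27} is not a subfield of F_{797^29}. Equivalently: if it were, the tower law would give 27 = [F_{797^27}:F_797] dividing [F_{797^29}:F_797] = 29, contradiction.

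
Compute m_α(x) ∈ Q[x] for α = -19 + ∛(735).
m_α(x) = x^3 + 57x^2 + 1083x + 6124

Set β = α + 19 = ∛(735), so β^3 = 735. Then (α + 19)^3 - 735 = 0, i.e. α is a root of g(x) = (x + 19)^3 - 735 = x^3 + 57x^2 + 1083x + 6124. Since g(x) = h(x + 19) where h(x) = x^3 - 735, and h is irreducible over Q (because 735 is not a perfect cube, so h has no rational root, and a monic cubic with no rational root is irreducible), g is also irreducible (irreducibility is preserved under the substitution x → x + 19). Hence m_α(x) = x^3 + 57x^2 + 1083x + 6124.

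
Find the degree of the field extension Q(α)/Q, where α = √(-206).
[Q(α):Q] = 2

[Q(α):Q] equals the degree of the minimal polynomial of α. Here α^2 = -206 and x^2 + 206 is irreducible (d = -206 is squarefree, ≠ 1, hence not a square), so deg(m_α) = 2. Thus [Q(α):Q] = 2.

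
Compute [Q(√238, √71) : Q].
[Q(√238, √71) : Q] = 4

[Q(√238):Q] = 2 (min poly x^2 - 238, irreducible since 238 is squarefree > 1). For the top step, suppose √71 ∈ Q(√238), say √71 = c + d√238 with c, d ∈ Q. Squaring: 71 = c^2 + 238d^2 + 2cd√238. Since √238 ∉ Q this forces 2cd = 0. If d = 0 then √71 = c ∈ Q, contradicting 71 squarefree > 1. If c = 0 then 71 = 238d^2, so 238·71 = (238d)^2 is a perfect square in Q — but 238·71 = 16898 is not a perfect square (since 238 and 71 are distinct squarefree integers). Contradiction. Hence √71 ∉ Q(√238), so x^2 - 71 stays irreducible over Q(√238) and [Q(√238, √71) : Q(√238)] = 2. By the tower law, [Q(√238, √71) : Q] = 2 · 2 = 4.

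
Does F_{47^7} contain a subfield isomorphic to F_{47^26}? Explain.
No: F_{47^26} is not a subfield of F_{47^7}

F_{p^m} embeds in F_{p^n} iff m | n. Here 26 ∤ 7 (since 7 = 0·26 + 7 with remainder 7 ≠ 0), so F_{47^26} is not a subfield of F_{47^7}. Equivalently: if it were, the tower law would give 26 = [F_{47^26}:F_47] dividing [F_{47^7}:F_47] = 7, contradiction.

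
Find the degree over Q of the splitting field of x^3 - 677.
[K : Q] = 6

The roots of x^3 - 677 are ∛677, ω∛677, ω^2∛677 where ω = e^(2πi/3) is a primitive cube root of unity, so K = Q(∛677, ω). Now [Q(∛677):Q] = 3 (since 677 is not a perfect cube, x^3 - 677 is irreducible) and [Q(ω):Q] = 2. Both 2 and 3 divide [K:Q], and [K:Q] ≤ 3·2 = 6, so [K:Q] = 6. (Equivalently: Q(∛677) ⊂ R but ω ∉ R, so [K : Q(∛677)] = 2.)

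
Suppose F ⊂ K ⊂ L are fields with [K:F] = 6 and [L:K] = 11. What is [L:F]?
[L:F] = 66

The tower law says that for any tower of field extensions F ⊂ K ⊂ L with finite degrees, [L:F] = [L:K] · [K:F]. Here this gives [L:F] = 11 · 6 = 66.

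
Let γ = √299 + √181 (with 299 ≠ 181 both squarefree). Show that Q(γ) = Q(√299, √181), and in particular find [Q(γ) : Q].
[Q(γ) : Q] = 4 (equivalently, Q(γ) = Q(√299, √181))

Obviously Q(γ) ⊆ Q(√299, √181), and [Q(√299, √181):Q] = 4 (since 299, 181 are distinct squarefree integers > 1 with 54119 not a perfect square). To show equality we compute the minimal polynomial of γ. From γ = √299 + √181: γ^2 = 299 + 2√(54119) + 181 = 480 + 2√(54119), so γ^2 - 480 = 2√(54119); squaring, (γ^2 - 480)^2 = 4·54119, i.e. γ^4 - 960γ^2 + 230400 - 216476 = 0, i.e. γ^4 - 960γ^2 + 13924 = 0. So γ is a root of x^4 - 960x^2 + 13924. This polynomial is irreducible over Q: it has no rational root (each ±√299 ± √181 is irrational), and any factorization into two quadratics over Q would force √(54119) ∈ Q (pairing opposite roots) or √299, √181 ∈ Q (other pairings), all impossible. Hence [Q(γ):Q] = 4 = [Q(√299, √181):Q], so Q(γ) = Q(√299, √181).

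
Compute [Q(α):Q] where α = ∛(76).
[Q(α):Q] = 3

The minimal polynomial of α is x^3 - 76, irreducible over Q since 76 is not a perfect cube (so x^3 - 76 has no rational root). Hence [Q(α):Q] = deg(m_α) = 3.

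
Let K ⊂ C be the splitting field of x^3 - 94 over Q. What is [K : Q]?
[K : Q] = 6

The roots of x^3 - 94 are ∛94, ω∛94, ω^2∛94 where ω = e^(2πi/3) is a primitive cube root of unity, so K = Q(∛94, ω). Now [Q(∛94):Q] = 3 (since 94 is not a perfect cube, x^3 - 94 is irreducible) and [Q(ω):Q] = 2. Both 2 and 3 divide [K:Q], and [K:Q] ≤ 3·2 = 6, so [K:Q] = 6. (Equivalently: Q(∛94) ⊂ R but ω ∉ R, so [K : Q(∛94)] = 2.)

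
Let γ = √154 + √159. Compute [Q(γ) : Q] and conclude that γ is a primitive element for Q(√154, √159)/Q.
[Q(γ) : Q] = 4 (equivalently, Q(γ) = Q(√154, √159))

Obviously Q(γ) ⊆ Q(√154, √159), and [Q(√154, √159):Q] = 4 (since 154, 159 are distinct squarefree integers > 1 with 24486 not a perfect square). To show equality we compute the minimal polynomial of γ. From γ = √154 + √159: γ^2 = 154 + 2√(24486) + 159 = 313 + 2√(24486), so γ^2 - 313 = 2√(24486); squaring, (γ^2 - 313)^2 = 4·24486, i.e. γ^4 - 626γ^2 + 97969 - 97944 = 0, i.e. γ^4 - 626γ^2 + 25 = 0. So γ is a root of x^4 - 626x^2 + 25. This polynomial is irreducible over Q: it has no rational root (each ±√154 ± √159 is irrational), and any factorization into two quadratics over Q would force √(24486) ∈ Q (pairing opposite roots) or √154, √159 ∈ Q (other pairings), all impossible. Hence [Q(γ):Q] = 4 = [Q(√154, √159):Q], so Q(γ) = Q(√154, √159).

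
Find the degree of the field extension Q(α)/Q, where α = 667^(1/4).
[Q(α):Q] = 4

α is a root of x^4 - 667. By Eisenstein's criterion at the prime p = 23 (which divides the constant term 667 but p^2 = 529 does not, since 667 is squarefree), x^4 - 667 is irreducible over Q. Hence [Q(α):Q] = 4.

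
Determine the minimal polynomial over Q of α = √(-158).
m_α(x) = x^2 + 158

α satisfies α^2 + 158 = 0, so x^2 + 158 annihilates α. Since d = -158 is squarefree and ≠ 1, it is not a perfect square in Q, so x^2 + 158 has no rational root and is therefore irreducible over Q (a degree-2 polynomial over a field is irreducible iff it has no root). Hence m_α(x) = x^2 + 158.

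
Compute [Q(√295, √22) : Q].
[Q(√295, √22) : Q] = 4

[Q(√295):Q] = 2 (min poly x^2 - 295, irreducible since 295 is squarefree > 1). For the top step, suppose √22 ∈ Q(√295), say √22 = c + d√295 with c, d ∈ Q. Squaring: 22 = c^2 + 295d^2 + 2cd√295. Since √295 ∉ Q this forces 2cd = 0. If d = 0 then √22 = c ∈ Q, contradicting 22 squarefree > 1. If c = 0 then 22 = 295d^2, so 295·22 = (295d)^2 is a perfect square in Q — but 295·22 = 6490 is not a perfect square (since 295 and 22 are distinct squarefree integers). Contradiction. Hence √22 ∉ Q(√295), so x^2 - 22 stays irreducible over Q(√295) and [Q(√295, √22) : Q(√295)] = 2. By the tower law, [Q(√295, √22) : Q] = 2 · 2 = 4.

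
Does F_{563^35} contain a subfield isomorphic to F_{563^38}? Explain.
No: F_{563^38} is not a subfield of F_{563^35}

F_{p^m} embeds in F_{p^n} iff m | n. Here 38 ∤ 35 (since 35 = 0·38 + 35 with remainder 35 ≠ 0), so F_{563^38} is not a subfield of F_{563^35}. Equivalently: if it were, the tower law would give 38 = [F_{563^38}:F_563] dividing [F_{563^35}:F_563] = 35, contradiction.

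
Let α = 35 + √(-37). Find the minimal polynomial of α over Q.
m_α(x) = x^2 - 70x + 1262

From α - 35 = √(-37), squaring gives (α - 35)^2 = -37, i.e. α^2 - 70α + 1225 = -37, so α^2 - 70α + 1262 = 0. The discriminant of x^2 - 70x + 1262 is (-70)^2 - 4·(1262) = 4900 - 5048 = -148, and 4·(-37) is not a perfect square in Q since -37 is squarefree and ≠ 1. Hence x^2 - 70x + 1262 is irreducible over Q and is the minimal polynomial of α.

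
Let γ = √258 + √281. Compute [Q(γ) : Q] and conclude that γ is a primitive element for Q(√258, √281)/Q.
[Q(γ) : Q] = 4 (equivalently, Q(γ) = Q(√258, √281))

Obviously Q(γ) ⊆ Q(√258, √281), and [Q(√258, √281):Q] = 4 (since 258, 281 are distinct squarefree integers > 1 with 72498 not a perfect square). To show equality we compute the minimal polynomial of γ. From γ = √258 + √281: γ^2 = 258 + 2√(72498) + 281 = 539 + 2√(72498), so γ^2 - 539 = 2√(72498); squaring, (γ^2 - 539)^2 = 4·72498, i.e. γ^4 - 1078γ^2 + 290521 - 289992 = 0, i.e. γ^4 - 1078γ^2 + 529 = 0. So γ is a root of x^4 - 1078x^2 + 529. This polynomial is irreducible over Q: it has no rational root (each ±√258 ± √281 is irrational), and any factorization into two quadratics over Q would force √(72498) ∈ Q (pairing opposite roots) or √258, √281 ∈ Q (other pairings), all impossible. Hence [Q(γ):Q] = 4 = [Q(√258, √281):Q], so Q(γ) = Q(√258, √281).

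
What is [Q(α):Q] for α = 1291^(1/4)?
[Q(α):Q] = 4

α is a root of x^4 - 1291. By Eisenstein's criterion at the prime p = 1291 (which divides the constant term 1291 but p^2 = 1666681 does not, since 1291 is squarefree), x^4 - 1291 is irreducible over Q. Hence [Q(α):Q] = 4.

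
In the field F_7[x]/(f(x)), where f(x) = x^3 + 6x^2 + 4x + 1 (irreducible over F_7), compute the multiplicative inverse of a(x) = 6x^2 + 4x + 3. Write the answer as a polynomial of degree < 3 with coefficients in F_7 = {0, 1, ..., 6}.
a(x)^(-1) ≡ 2x^2 + x + 2 (mod f(x))

Since f is irreducible over F_7, F_7[x]/(f) is a field and a(x) ≠ 0 has an inverse. Apply the extended Euclidean algorithm to f(x) and a(x) in F_7[x]: f(x) = (6x + 4)·a(x) + (5x + 3);  a(x) = (4x + 4)·(5x + 3) + (5). The last nonzero remainder is the constant 5 = gcd(f, a) in F_7. Back-substituting through the division chain expresses 5 = s(x)·a(x) + t(x)·f(x) with s(x) ≡ 3x^2 + 5x + 3 (mod f), so (3x^2 + 5x + 3)·a(x) ≡ 5 (mod f). Multiplying by 5^(-1) ≡ 3 in F_7 gives a(x)^(-1) ≡ 3·(3x^2 + 5x + 3) ≡ 2x^2 + x + 2 (mod f). Check: (6x^2 + 4x + 3)·(2x^2 + x + 2) = 5x^4 + x^2 + 4x + 6 ≡ 1 (mod x^3 + 6x^2 + 4x + 1).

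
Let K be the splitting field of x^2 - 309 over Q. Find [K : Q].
[K : Q] = 2

f(x) = x^2 - 309 factors as (x - √309)(x + √309). The splitting field is K = Q(√309). Since 309 is squarefree and > 1, it is not a perfect square, so x^2 - 309 is irreducible over Q and [Q(√309) : Q] = 2. Hence [K : Q] = 2.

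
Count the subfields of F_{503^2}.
F_{503^2} has 2 subfields

The subfields of F_{p^n} are exactly the fields F_{p^d} for d | n (each is the fixed field of the unique index-d subgroup of Gal(F_{p^n}/F_p) ≅ Z/nZ). The divisors of n = 2 are {1, 2}, giving 2 subfields: F_{503^1}, F_{503^2}.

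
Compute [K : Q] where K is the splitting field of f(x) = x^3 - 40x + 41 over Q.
[K : Q] = 6

By the rational root test, any rational root of the monic integer polynomial f(x) = x^3 - 40x + 41 must be an integer dividing the constant term 41, i.e. one of ±{1, 41}. Evaluating: f(1) = 2, f(-1) = 80, f(41) = 67322, f(-41) = -67240; none is 0, so f has no rational root and is therefore irreducible over Q (a cubic with no linear factor over a field is irreducible). For an irreducible cubic, the Galois group is A_3 or S_3 according as the discriminant disc(f) = -4a^3 - 27b^2 = -4·(-40)^3 - 27·(41)^2 = 210613 is or is not a square in Q. Here disc(f) = 210613 is not a perfect square in Q, so the Galois group of f over Q is not contained in A_3 and must be all of S_3. The splitting field has degree |S_3| = 6 over Q, so [K : Q] = 6.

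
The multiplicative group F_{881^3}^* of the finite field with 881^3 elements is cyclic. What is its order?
|F_{881^3}^*| = 683797840

F_{881^3} has 881^3 = 683797841 elements; its multiplicative group consists of all nonzero elements, so |F_{881^3}^*| = 683797841 - 1 = 683797840. (It is cyclic since any finite subgroup of the multiplicative group of a field is cyclic.)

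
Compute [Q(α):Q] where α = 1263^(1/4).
[Q(α):Q] = 4

α is a root of x^4 - 1263. By Eisenstein's criterion at the prime p = 3 (which divides the constant term 1263 but p^2 = 9 does not, since 1263 is squarefree), x^4 - 1263 is irreducible over Q. Hence [Q(α):Q] = 4.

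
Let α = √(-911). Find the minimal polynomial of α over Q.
m_α(x) = x^2 + 911

α satisfies α^2 + 911 = 0, so x^2 + 911 annihilates α. Since d = -911 is squarefree and ≠ 1, it is not a perfect square in Q, so x^2 + 911 has no rational root and is therefore irreducible over Q (a degree-2 polynomial over a field is irreducible iff it has no root). Hence m_α(x) = x^2 + 911.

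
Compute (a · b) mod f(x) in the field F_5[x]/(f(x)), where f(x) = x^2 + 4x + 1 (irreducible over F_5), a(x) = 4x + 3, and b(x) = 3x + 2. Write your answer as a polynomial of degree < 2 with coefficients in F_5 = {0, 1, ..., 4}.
a · b ≡ 4x + 4 (mod f(x))

Multiply in F_5[x]: a(x)·b(x) = (4x + 3)·(3x + 2) = 2x^2 + 2x + 1. This has degree ≥ 2, so divide by f(x) over F_5: 2x^2 + 2x + 1 = (2)·(x^2 + 4x + 1) + (4x + 4). Hence a·b ≡ 4x + 4 (mod f). (F_5[x]/(f) is a field with 5^2 = 25 elements since f is irreducible of degree 2.)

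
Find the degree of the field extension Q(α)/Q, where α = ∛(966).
[Q(α):Q] = 3

The minimal polynomial of α is x^3 - 966, irreducible over Q since 966 is not a perfect cube (so x^3 - 966 has no rational root). Hence [Q(α):Q] = deg(m_α) = 3.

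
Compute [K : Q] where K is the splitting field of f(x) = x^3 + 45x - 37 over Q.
[K : Q] = 6

By the rational root test, any rational root of the monic integer polynomial f(x) = x^3 + 45x - 37 must be an integer dividing the constant term -37, i.e. one of ±{1, 37}. Evaluating: f(1) = 9, f(-1) = -83, f(37) = 52281, f(-37) = -52355; none is 0, so f has no rational root and is therefore irreducible over Q (a cubic with no linear factor over a field is irreducible). For an irreducible cubic, the Galois group is A_3 or S_3 according as the discriminant disc(f) = -4a^3 - 27b^2 = -4·(45)^3 - 27·(-37)^2 = -401463 is or is not a square in Q. Here disc(f) = -401463 is not a perfect square in Q, so the Galois group of f over Q is not contained in A_3 and must be all of S_3. The splitting field has degree |S_3| = 6 over Q, so [K : Q] = 6.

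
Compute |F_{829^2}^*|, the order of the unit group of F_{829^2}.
|F_{829^2}^*| = 687240

F_{829^2} has 829^2 = 687241 elements; its multiplicative group consists of all nonzero elements, so |F_{829^2}^*| = 687241 - 1 = 687240. (It is cyclic since any finite subgroup of the multiplicative group of a field is cyclic.)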